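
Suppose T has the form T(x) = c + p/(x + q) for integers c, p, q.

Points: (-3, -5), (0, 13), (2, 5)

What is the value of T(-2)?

(T(x) − c)(x + q) = p for each data point; the three points give a linear system in c and q, then p follows.
Solving: c = 1, q = 1, p = 12, so T(x) = 1 + 12/(x + 1).
Then T(-2) = 1 + 12/(-1) = -11.

-11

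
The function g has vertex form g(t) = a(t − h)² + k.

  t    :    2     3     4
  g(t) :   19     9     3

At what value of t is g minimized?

First differences -10, -6; second difference 4 = 2a, so a = 2.
Expanding, the t-coefficient is −2ah = -4h; matching it to the data gives h = 5, and then k = 1.
So g(t) = 2(t − 5)² + 1.
Hence h = 5.

5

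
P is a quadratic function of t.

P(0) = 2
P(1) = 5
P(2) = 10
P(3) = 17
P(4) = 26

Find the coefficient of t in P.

Write P(t) = at² + bt + c; the 5 given values yield a linear system in the 3 coefficients.
Solving, P(t) = t² + 2t + 2.
The coefficient of t is 2.

2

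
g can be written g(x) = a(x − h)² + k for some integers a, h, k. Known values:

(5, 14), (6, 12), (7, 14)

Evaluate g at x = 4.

20

First differences -2, 2; second difference 4 = 2a, so a = 2.
Expanding, the x-coefficient is −2ah = -4h; matching it to the data gives h = 6, and then k = 12.
So g(x) = 2(x − 6)² + 12.
g(4) = 2·(-2)² + 12 = 20.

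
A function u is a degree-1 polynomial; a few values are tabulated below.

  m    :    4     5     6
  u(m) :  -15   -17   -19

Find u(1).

Write u(m) = am + b; the 3 given values yield a linear system in the 2 coefficients.
Solving, u(m) = -2m - 7.
Then u(1) = -9.

-9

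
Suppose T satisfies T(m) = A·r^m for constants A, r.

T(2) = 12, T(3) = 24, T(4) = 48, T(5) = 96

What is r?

2

Consecutive ratio: 24/12 = 2, and 48/24 = 2, so r = 2.
Then A·2^2 = 12 gives A = 3, and T(m) = 3·2^m.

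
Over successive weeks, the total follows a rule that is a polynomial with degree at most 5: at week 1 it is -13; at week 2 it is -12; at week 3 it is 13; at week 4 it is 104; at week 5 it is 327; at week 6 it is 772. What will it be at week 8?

Write the value at t as s(t).
First differences: 1, 25, 91, 223, 445. Second differences: 24, 66, 132, 222. Third differences: 42, 66, 90. Fourth differences: 24, 24.
Level-4 differences are constant, so s has degree 4.
Fitting a degree-4 polynomial gives s(t) = t^4 - 3t³ + 5t² - 8t - 8.
Then s(8) = 2808.

2808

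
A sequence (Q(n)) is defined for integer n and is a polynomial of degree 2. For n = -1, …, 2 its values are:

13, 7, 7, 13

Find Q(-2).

Write Q(n) = an² + bn + c; the 4 given values yield a linear system in the 3 coefficients.
Solving, Q(n) = 3n² - 3n + 7.
Then Q(-2) = 25.

25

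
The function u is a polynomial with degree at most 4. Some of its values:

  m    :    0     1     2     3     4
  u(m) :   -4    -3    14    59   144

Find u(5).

281

Write u(m) = am^4 + bm³ + cm² + dm + e; the 5 given values yield a linear system in the 5 coefficients.
Solving, the leading coefficient vanishes, and u(m) = 2m³ + 2m² - 3m - 4.
Then u(5) = 281.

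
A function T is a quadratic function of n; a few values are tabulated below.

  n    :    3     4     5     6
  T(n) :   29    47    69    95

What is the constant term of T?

-1

First differences: 18, 22, 26. Second differences: 4, 4.
Level-2 differences are constant, so T has degree 2.
Fitting a degree-2 polynomial gives T(n) = 2n² + 4n - 1.
The constant term is T(0) = -1.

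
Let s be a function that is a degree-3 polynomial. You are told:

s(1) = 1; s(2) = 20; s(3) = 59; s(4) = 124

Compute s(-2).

4

Write s(m) = am³ + bm² + cm + d; the 4 given values yield a linear system in the 4 coefficients.
Solving, s(m) = m³ + 4m² - 4.
Then s(-2) = 4.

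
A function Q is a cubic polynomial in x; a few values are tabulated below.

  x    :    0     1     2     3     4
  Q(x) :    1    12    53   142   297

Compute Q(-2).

First differences: 11, 41, 89, 155. Second differences: 30, 48, 66. Third differences: 18, 18.
Level-3 differences are constant, so Q has degree 3.
Fitting a degree-3 polynomial gives Q(x) = 3x³ + 6x² + 2x + 1.
Then Q(-2) = -3.

-3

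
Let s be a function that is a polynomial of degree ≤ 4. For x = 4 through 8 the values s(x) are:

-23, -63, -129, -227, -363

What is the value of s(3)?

-3

Write s(x) = ax^4 + bx³ + cx² + dx + e; the 5 given values yield a linear system in the 5 coefficients.
Solving, the leading coefficient vanishes, and s(x) = -x³ + 2x² + 3x - 3.
Then s(3) = -3.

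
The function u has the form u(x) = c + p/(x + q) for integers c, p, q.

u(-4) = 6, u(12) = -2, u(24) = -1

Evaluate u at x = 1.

(u(x) − c)(x + q) = p for each data point; the three points give a linear system in c and q, then p follows.
Solving: c = 0, q = 0, p = -24, so u(x) = -24/(x + 0).
Then u(1) = 0 − 24/1 = -24.

-24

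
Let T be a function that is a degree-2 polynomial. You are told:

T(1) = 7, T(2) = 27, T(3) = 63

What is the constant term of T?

Write T(x) = ax² + bx + c; the 3 given values yield a linear system in the 3 coefficients.
Solving, T(x) = 8x² - 4x + 3.
The constant term is T(0) = 3.

3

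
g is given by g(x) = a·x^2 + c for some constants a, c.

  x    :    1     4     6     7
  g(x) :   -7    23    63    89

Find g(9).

153

From g(1) = -7 and g(4) = 23: 1a + c = -7 and 16a + c = 23.
Subtracting: 15a = 30, so a = 2; then c = -7 − 2·1 = -9.
So g(x) = 2x² − 9, and g(9) = 153.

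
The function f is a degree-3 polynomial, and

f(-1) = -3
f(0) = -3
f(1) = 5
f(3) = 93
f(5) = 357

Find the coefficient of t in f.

Write f(t) = at³ + bt² + ct + d; the 5 given values yield a linear system in the 4 coefficients.
Solving, f(t) = 2t³ + 4t² + 2t - 3.
The coefficient of t is 2.

2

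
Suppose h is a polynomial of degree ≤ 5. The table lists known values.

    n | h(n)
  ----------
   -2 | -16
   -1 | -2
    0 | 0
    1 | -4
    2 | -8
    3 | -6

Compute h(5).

Write h(n) = an^5 + bn^4 + cn³ + dn² + en + p; the 6 given values yield a linear system in the 6 coefficients.
Solving, the top 2 coefficients vanish, and h(n) = n³ - 3n² - 2n.
Then h(5) = 40.

40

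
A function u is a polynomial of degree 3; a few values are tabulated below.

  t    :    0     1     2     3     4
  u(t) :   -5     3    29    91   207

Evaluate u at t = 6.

Write u(t) = at³ + bt² + ct + d; the 5 given values yield a linear system in the 4 coefficients.
Solving, u(t) = 3t³ + 5t - 5.
Then u(6) = 673.

673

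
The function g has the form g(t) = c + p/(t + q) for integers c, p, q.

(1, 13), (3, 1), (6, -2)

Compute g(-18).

-6

(g(t) − c)(t + q) = p for each data point; the three points give a linear system in c and q, then p follows.
Solving: c = -5, q = 0, p = 18, so g(t) = -5 + 18/(t + 0).
Then g(-18) = -5 + 18/(-18) = -6.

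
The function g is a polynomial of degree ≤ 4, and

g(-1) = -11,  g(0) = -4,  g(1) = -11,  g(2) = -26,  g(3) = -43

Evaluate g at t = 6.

Write g(t) = at^4 + bt³ + ct² + dt + e; the 5 given values yield a linear system in the 5 coefficients.
Solving, the leading coefficient vanishes, and g(t) = t³ - 7t² - t - 4.
Then g(6) = -46.

-46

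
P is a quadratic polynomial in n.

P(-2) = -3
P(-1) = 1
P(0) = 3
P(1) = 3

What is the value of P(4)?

-9

Write P(n) = an² + bn + c; the 4 given values yield a linear system in the 3 coefficients.
Solving, P(n) = -n² + n + 3.
Then P(4) = -9.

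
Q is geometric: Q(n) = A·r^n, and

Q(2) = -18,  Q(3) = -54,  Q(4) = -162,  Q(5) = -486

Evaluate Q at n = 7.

Consecutive ratio: -54/(-18) = 3, and -162/(-54) = 3, so r = 3.
Then A·3^2 = -18 gives A = -2, and Q(n) = -2·3^n.
Q(7) = -2·3^7 = -4374.

-4374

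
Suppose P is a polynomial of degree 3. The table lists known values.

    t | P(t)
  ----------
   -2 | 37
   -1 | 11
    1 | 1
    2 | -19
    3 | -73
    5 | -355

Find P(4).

-179

Write P(t) = at³ + bt² + ct + d; the 6 given values yield a linear system in the 4 coefficients.
Solving, P(t) = -3t³ + t² - 2t + 5.
Then P(4) = -179.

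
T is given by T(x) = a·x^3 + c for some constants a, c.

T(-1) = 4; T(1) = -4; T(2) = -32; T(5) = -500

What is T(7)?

-1372

From T(-1) = 4 and T(1) = -4: -1a + c = 4 and 1a + c = -4.
Subtracting: 2a = -8, so a = -4; then c = 4 − (-4)·(-1) = 0.
So T(x) = -4x³ + 0, and T(7) = -1372.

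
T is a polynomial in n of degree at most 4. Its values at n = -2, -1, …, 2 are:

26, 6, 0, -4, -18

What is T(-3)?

Write T(n) = an^4 + bn³ + cn² + dn + e; the 5 given values yield a linear system in the 5 coefficients.
Solving, the leading coefficient vanishes, and T(n) = -2n³ + n² - 3n.
Then T(-3) = 72.

72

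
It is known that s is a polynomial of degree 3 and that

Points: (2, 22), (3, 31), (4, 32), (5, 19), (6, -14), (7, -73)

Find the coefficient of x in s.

First differences: 9, 1, -13, -33, -59. Second differences: -8, -14, -20, -26. Third differences: -6, -6, -6.
Level-3 differences are constant, so s has degree 3.
Fitting a degree-3 polynomial gives s(x) = -x³ + 5x² + 3x + 4.
The coefficient of x is 3.

3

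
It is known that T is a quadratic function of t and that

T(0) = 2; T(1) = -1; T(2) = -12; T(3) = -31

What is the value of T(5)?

First differences: -3, -11, -19. Second differences: -8, -8.
Level-2 differences are constant, so T has degree 2.
Fitting a degree-2 polynomial gives T(t) = -4t² + t + 2.
Then T(5) = -93.

-93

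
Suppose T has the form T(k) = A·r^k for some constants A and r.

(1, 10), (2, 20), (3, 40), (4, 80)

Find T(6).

320

Consecutive ratio: 20/10 = 2, and 40/20 = 2, so r = 2.
Then A·2^1 = 10 gives A = 5, and T(k) = 5·2^k.
T(6) = 5·2^6 = 320.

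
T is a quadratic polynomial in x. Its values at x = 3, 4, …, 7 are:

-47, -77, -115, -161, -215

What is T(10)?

-425

First differences: -30, -38, -46, -54. Second differences: -8, -8, -8.
Level-2 differences are constant, so T has degree 2.
Fitting a degree-2 polynomial gives T(x) = -4x² - 2x - 5.
Then T(10) = -425.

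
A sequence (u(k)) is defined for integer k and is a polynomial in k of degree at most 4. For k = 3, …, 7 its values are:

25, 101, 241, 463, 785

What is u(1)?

-7

Write u(k) = ak^4 + bk³ + ck² + dk + e; the 5 given values yield a linear system in the 5 coefficients.
Solving, the leading coefficient vanishes, and u(k) = 3k³ - 4k² - 7k + 1.
Then u(1) = -7.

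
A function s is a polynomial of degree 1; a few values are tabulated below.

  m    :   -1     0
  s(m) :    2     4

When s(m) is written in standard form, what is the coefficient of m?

Write s(m) = am + b; the 2 given values yield a linear system in the 2 coefficients.
Solving, s(m) = 2m + 4.
The coefficient of m is 2.

2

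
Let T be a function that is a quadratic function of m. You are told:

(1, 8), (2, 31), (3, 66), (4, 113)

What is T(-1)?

First differences: 23, 35, 47. Second differences: 12, 12.
Level-2 differences are constant, so T has degree 2.
Fitting a degree-2 polynomial gives T(m) = 6m² + 5m - 3.
Then T(-1) = -2.

-2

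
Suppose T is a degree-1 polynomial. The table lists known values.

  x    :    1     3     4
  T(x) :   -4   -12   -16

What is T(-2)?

Write T(x) = ax + b; the 3 given values yield a linear system in the 2 coefficients.
Solving, T(x) = -4x.
Then T(-2) = 8.

8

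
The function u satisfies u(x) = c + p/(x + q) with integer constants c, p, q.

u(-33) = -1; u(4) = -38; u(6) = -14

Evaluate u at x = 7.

-11

(u(x) − c)(x + q) = p for each data point; the three points give a linear system in c and q, then p follows.
Solving: c = -2, q = -3, p = -36, so u(x) = -2 − 36/(x − 3).
Then u(7) = -2 − 36/4 = -11.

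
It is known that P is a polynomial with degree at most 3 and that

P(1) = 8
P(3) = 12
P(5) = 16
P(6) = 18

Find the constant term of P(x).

6

Write P(x) = ax³ + bx² + cx + d; the 4 given values yield a linear system in the 4 coefficients.
Solving, the top 2 coefficients vanish, and P(x) = 2x + 6.
The constant term is P(0) = 6.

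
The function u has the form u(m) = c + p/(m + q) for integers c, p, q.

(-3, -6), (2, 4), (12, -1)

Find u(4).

(u(m) − c)(m + q) = p for each data point; the three points give a linear system in c and q, then p follows.
Solving: c = -2, q = 0, p = 12, so u(m) = -2 + 12/(m + 0).
Then u(4) = -2 + 12/4 = 1.

1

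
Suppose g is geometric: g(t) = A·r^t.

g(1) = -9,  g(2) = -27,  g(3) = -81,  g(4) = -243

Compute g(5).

-729

Consecutive ratio: -27/(-9) = 3, and -81/(-27) = 3, so r = 3.
Then A·3^1 = -9 gives A = -3, and g(t) = -3·3^t.
g(5) = -3·3^5 = -729.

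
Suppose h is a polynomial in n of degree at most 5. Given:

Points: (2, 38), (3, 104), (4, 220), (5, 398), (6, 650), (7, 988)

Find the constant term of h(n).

8

Write h(n) = an^5 + bn^4 + cn³ + dn² + en + p; the 6 given values yield a linear system in the 6 coefficients.
Solving, the top 2 coefficients vanish, and h(n) = 2n³ + 7n² - 7n + 8.
The constant term is h(0) = 8.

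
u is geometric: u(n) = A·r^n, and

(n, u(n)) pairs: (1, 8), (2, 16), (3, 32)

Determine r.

2

Consecutive ratio: 16/8 = 2, and 32/16 = 2, so r = 2.
Then A·2^1 = 8 gives A = 4, and u(n) = 4·2^n.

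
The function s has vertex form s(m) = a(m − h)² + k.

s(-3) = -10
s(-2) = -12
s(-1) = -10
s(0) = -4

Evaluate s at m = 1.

First differences -2, 2, 6; second difference 4 = 2a, so a = 2.
Expanding, the m-coefficient is −2ah = -4h; matching it to the data gives h = -2, and then k = -12.
So s(m) = 2(m + 2)² − 12.
s(1) = 2·3² − 12 = 6.

6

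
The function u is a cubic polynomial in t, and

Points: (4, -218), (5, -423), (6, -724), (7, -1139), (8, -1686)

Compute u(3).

First differences: -205, -301, -415, -547. Second differences: -96, -114, -132. Third differences: -18, -18.
Level-3 differences are constant, so u has degree 3.
Fitting a degree-3 polynomial gives u(t) = -3t³ - 3t² + 5t + 2.
Then u(3) = -91.

-91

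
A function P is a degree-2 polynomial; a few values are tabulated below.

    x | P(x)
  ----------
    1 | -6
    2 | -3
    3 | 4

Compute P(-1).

Write P(x) = ax² + bx + c; the 3 given values yield a linear system in the 3 coefficients.
Solving, P(x) = 2x² - 3x - 5.
Then P(-1) = 0.

0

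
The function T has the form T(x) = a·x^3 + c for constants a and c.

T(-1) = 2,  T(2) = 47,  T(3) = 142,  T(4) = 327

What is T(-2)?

From T(-1) = 2 and T(2) = 47: -1a + c = 2 and 8a + c = 47.
Subtracting: 9a = 45, so a = 5; then c = 2 − 5·(-1) = 7.
So T(x) = 5x³ + 7, and T(-2) = -33.

-33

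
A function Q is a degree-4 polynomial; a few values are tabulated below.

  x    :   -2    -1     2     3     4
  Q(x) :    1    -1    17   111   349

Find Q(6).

Write Q(x) = ax^4 + bx³ + cx² + dx + e; the 5 given values yield a linear system in the 5 coefficients.
Solving, Q(x) = x^4 + 2x³ - x² - 4x - 3.
Then Q(6) = 1665.

1665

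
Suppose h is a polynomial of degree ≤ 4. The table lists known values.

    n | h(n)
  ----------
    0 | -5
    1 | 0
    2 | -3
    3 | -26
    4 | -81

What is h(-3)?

52

First differences: 5, -3, -23, -55. Second differences: -8, -20, -32. Third differences: -12, -12.
Level-3 differences are constant, so h has degree 3.
Fitting a degree-3 polynomial gives h(n) = -2n³ + 2n² + 5n - 5.
Then h(-3) = 52.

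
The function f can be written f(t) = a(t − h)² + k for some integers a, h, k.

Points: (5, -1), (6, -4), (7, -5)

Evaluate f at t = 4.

First differences -3, -1; second difference 2 = 2a, so a = 1.
Expanding, the t-coefficient is −2ah = -2h; matching it to the data gives h = 7, and then k = -5.
So f(t) = 1(t − 7)² − 5.
f(4) = 1·(-3)² − 5 = 4.

4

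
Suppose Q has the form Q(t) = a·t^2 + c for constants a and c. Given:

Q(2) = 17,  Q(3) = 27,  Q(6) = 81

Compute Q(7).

107

From Q(2) = 17 and Q(3) = 27: 4a + c = 17 and 9a + c = 27.
Subtracting: 5a = 10, so a = 2; then c = 17 − 2·4 = 9.
So Q(t) = 2t² + 9, and Q(7) = 107.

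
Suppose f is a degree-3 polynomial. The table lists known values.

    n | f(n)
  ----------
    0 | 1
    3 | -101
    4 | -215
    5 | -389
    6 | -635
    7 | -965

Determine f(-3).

Write f(n) = an³ + bn² + cn + d; the 6 given values yield a linear system in the 4 coefficients.
Solving, f(n) = -2n³ - 6n² + 2n + 1.
Then f(-3) = -5.

-5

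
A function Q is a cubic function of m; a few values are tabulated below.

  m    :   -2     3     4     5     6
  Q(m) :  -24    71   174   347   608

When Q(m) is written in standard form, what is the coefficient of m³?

3

Write Q(m) = am³ + bm² + cm + d; the 5 given values yield a linear system in the 4 coefficients.
Solving, Q(m) = 3m³ - m² - m + 2.
The coefficient of m³ is 3.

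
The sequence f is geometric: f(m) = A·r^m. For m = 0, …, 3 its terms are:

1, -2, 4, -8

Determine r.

-2

Consecutive ratio: -2/1 = -2, and 4/(-2) = -2, so r = -2.
Then A·(-2)^0 = 1 gives A = 1, and f(m) = 1·(-2)^m.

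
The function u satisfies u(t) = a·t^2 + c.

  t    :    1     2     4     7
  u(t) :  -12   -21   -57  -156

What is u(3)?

From u(1) = -12 and u(2) = -21: 1a + c = -12 and 4a + c = -21.
Subtracting: 3a = -9, so a = -3; then c = -12 − (-3)·1 = -9.
So u(t) = -3t² − 9, and u(3) = -36.

-36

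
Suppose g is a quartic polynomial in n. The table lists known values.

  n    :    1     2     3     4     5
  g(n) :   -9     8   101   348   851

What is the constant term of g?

-4

Write g(n) = an^4 + bn³ + cn² + dn + e; the 5 given values yield a linear system in the 5 coefficients.
Solving, g(n) = n^4 + 3n³ - 5n² - 4n - 4.
The constant term is g(0) = -4.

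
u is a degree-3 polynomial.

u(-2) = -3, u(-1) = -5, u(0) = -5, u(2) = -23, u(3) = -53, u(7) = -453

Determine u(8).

Write u(m) = am³ + bm² + cm + d; the 6 given values yield a linear system in the 4 coefficients.
Solving, u(m) = -m³ - 2m² - m - 5.
Then u(8) = -653.

-653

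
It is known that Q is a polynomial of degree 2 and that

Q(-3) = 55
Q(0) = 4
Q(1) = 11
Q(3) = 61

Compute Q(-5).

149

Write Q(n) = an² + bn + c; the 4 given values yield a linear system in the 3 coefficients.
Solving, Q(n) = 6n² + n + 4.
Then Q(-5) = 149.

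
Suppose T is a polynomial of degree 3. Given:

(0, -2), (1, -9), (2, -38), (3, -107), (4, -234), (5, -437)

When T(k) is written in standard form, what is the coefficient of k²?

Write T(k) = ak³ + bk² + ck + d; the 6 given values yield a linear system in the 4 coefficients.
Solving, T(k) = -3k³ - 2k² - 2k - 2.
The coefficient of k² is -2.

-2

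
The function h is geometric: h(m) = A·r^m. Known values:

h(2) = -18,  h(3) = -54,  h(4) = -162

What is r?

3

Consecutive ratio: -54/(-18) = 3, and -162/(-54) = 3, so r = 3.
Then A·3^2 = -18 gives A = -2, and h(m) = -2·3^m.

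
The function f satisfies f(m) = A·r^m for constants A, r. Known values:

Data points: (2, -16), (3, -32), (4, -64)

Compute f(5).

-128

Consecutive ratio: -32/(-16) = 2, and -64/(-32) = 2, so r = 2.
Then A·2^2 = -16 gives A = -4, and f(m) = -4·2^m.
f(5) = -4·2^5 = -128.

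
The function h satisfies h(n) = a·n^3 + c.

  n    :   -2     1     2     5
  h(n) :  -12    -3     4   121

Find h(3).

From h(-2) = -12 and h(1) = -3: -8a + c = -12 and 1a + c = -3.
Subtracting: 9a = 9, so a = 1; then c = -12 − 1·(-8) = -4.
So h(n) = 1n³ − 4, and h(3) = 23.

23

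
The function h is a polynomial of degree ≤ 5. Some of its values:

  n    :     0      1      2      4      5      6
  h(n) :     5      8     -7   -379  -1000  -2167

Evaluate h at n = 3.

-100

Write h(n) = an^5 + bn^4 + cn³ + dn² + en + p; the 6 given values yield a linear system in the 6 coefficients.
Solving, the leading coefficient vanishes, and h(n) = -2n^4 + 2n³ - n² + 4n + 5.
Then h(3) = -100.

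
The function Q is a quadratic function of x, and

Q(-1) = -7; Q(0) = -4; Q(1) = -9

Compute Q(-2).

-18

Write Q(x) = ax² + bx + c; the 3 given values yield a linear system in the 3 coefficients.
Solving, Q(x) = -4x² - x - 4.
Then Q(-2) = -18.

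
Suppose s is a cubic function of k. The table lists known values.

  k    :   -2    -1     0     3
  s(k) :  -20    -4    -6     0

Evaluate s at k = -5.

-296

Write s(k) = ak³ + bk² + ck + d; the 4 given values yield a linear system in the 4 coefficients.
Solving, s(k) = 2k³ - 3k² - 7k - 6.
Then s(-5) = -296.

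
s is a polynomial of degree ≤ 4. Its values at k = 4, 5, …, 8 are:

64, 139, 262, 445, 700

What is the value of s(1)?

7

First differences: 75, 123, 183, 255. Second differences: 48, 60, 72. Third differences: 12, 12.
Level-3 differences are constant, so s has degree 3.
Fitting a degree-3 polynomial gives s(k) = 2k³ - 6k² + 7k + 4.
Then s(1) = 7.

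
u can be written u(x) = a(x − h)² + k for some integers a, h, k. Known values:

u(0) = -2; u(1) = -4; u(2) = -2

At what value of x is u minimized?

First differences -2, 2; second difference 4 = 2a, so a = 2.
Expanding, the x-coefficient is −2ah = -4h; matching it to the data gives h = 1, and then k = -4.
So u(x) = 2(x − 1)² − 4.
Hence h = 1.

1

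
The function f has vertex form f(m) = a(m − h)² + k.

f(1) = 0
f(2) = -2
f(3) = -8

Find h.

First differences -2, -6; second difference -4 = 2a, so a = -2.
Expanding, the m-coefficient is −2ah = 4h; matching it to the data gives h = 1, and then k = 0.
So f(m) = -2(m − 1)² + 0.
Hence h = 1.

1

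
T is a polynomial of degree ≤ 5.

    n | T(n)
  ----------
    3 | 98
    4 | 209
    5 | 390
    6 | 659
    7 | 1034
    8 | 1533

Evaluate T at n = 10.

2975

First differences: 111, 181, 269, 375, 499. Second differences: 70, 88, 106, 124. Third differences: 18, 18, 18.
Level-3 differences are constant, so T has degree 3.
Fitting a degree-3 polynomial gives T(n) = 3n³ - n² + 7n + 5.
Then T(10) = 2975.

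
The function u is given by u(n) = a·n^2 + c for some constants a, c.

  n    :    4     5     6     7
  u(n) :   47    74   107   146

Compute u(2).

From u(4) = 47 and u(5) = 74: 16a + c = 47 and 25a + c = 74.
Subtracting: 9a = 27, so a = 3; then c = 47 − 3·16 = -1.
So u(n) = 3n² − 1, and u(2) = 11.

11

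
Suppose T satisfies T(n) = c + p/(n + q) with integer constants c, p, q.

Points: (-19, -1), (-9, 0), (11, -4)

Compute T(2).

(T(n) − c)(n + q) = p for each data point; the three points give a linear system in c and q, then p follows.
Solving: c = -2, q = -1, p = -20, so T(n) = -2 − 20/(n − 1).
Then T(2) = -2 − 20/1 = -22.

-22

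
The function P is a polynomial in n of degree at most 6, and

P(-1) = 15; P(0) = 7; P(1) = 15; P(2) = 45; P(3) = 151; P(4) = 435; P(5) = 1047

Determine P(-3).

295

First differences: -8, 8, 30, 106, 284, 612. Second differences: 16, 22, 76, 178, 328. Third differences: 6, 54, 102, 150. Fourth differences: 48, 48, 48.
Level-4 differences are constant, so P has degree 4.
Fitting a degree-4 polynomial gives P(n) = 2n^4 - 3n³ + 6n² + 3n + 7.
Then P(-3) = 295.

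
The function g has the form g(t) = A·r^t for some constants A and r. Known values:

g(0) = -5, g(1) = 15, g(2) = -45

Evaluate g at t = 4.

Consecutive ratio: 15/(-5) = -3, and -45/15 = -3, so r = -3.
Then A·(-3)^0 = -5 gives A = -5, and g(t) = -5·(-3)^t.
g(4) = -5·(-3)^4 = -405.

-405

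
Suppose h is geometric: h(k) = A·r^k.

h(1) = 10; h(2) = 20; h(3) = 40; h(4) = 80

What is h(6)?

Consecutive ratio: 20/10 = 2, and 40/20 = 2, so r = 2.
Then A·2^1 = 10 gives A = 5, and h(k) = 5·2^k.
h(6) = 5·2^6 = 320.

320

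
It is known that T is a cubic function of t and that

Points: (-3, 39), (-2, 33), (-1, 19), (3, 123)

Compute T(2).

Write T(t) = at³ + bt² + ct + d; the 4 given values yield a linear system in the 4 coefficients.
Solving, T(t) = 2t³ + 8t² - 4t + 9.
Then T(2) = 49.

49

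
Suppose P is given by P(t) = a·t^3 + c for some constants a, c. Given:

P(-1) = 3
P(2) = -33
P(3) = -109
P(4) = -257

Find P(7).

-1373

From P(-1) = 3 and P(2) = -33: -1a + c = 3 and 8a + c = -33.
Subtracting: 9a = -36, so a = -4; then c = 3 − (-4)·(-1) = -1.
So P(t) = -4t³ − 1, and P(7) = -1373.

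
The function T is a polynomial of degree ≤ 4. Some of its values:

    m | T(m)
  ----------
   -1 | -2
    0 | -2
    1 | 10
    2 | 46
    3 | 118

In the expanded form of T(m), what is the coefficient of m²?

6

First differences: 0, 12, 36, 72. Second differences: 12, 24, 36. Third differences: 12, 12.
Level-3 differences are constant, so T has degree 3.
Fitting a degree-3 polynomial gives T(m) = 2m³ + 6m² + 4m - 2.
The coefficient of m² is 6.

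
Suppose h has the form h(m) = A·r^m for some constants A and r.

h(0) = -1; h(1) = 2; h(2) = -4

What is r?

-2

Consecutive ratio: 2/(-1) = -2, and -4/2 = -2, so r = -2.
Then A·(-2)^0 = -1 gives A = -1, and h(m) = -1·(-2)^m.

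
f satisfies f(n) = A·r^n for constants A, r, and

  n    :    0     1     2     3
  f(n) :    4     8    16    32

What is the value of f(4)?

64

Consecutive ratio: 8/4 = 2, and 16/8 = 2, so r = 2.
Then A·2^0 = 4 gives A = 4, and f(n) = 4·2^n.
f(4) = 4·2^4 = 64.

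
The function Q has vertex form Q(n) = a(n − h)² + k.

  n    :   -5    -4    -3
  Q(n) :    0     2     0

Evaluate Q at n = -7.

First differences 2, -2; second difference -4 = 2a, so a = -2.
Expanding, the n-coefficient is −2ah = 4h; matching it to the data gives h = -4, and then k = 2.
So Q(n) = -2(n + 4)² + 2.
Q(-7) = -2·(-3)² + 2 = -16.

-16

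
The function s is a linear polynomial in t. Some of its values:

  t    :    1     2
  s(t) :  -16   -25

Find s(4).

-43

Write s(t) = at + b; the 2 given values yield a linear system in the 2 coefficients.
Solving, s(t) = -9t - 7.
Then s(4) = -43.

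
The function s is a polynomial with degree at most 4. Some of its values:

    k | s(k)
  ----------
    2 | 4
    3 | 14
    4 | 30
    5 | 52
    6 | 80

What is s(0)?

First differences: 10, 16, 22, 28. Second differences: 6, 6, 6.
Level-2 differences are constant, so s has degree 2.
Fitting a degree-2 polynomial gives s(k) = 3k² - 5k + 2.
The constant term is s(0) = 2.

2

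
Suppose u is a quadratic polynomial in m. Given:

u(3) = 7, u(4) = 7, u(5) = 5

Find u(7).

Write u(m) = am² + bm + c; the 3 given values yield a linear system in the 3 coefficients.
Solving, u(m) = -m² + 7m - 5.
Then u(7) = -5.

-5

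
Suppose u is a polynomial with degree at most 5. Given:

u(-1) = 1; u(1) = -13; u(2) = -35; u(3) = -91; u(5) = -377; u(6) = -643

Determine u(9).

Write u(t) = at^5 + bt^4 + ct³ + dt² + et + p; the 6 given values yield a linear system in the 6 coefficients.
Solving, the top 2 coefficients vanish, and u(t) = -3t³ + t² - 4t - 7.
Then u(9) = -2149.

-2149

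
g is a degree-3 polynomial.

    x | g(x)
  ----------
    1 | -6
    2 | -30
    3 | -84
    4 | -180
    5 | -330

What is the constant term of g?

0

First differences: -24, -54, -96, -150. Second differences: -30, -42, -54. Third differences: -12, -12.
Level-3 differences are constant, so g has degree 3.
Fitting a degree-3 polynomial gives g(x) = -2x³ - 3x² - x.
The constant term is g(0) = 0.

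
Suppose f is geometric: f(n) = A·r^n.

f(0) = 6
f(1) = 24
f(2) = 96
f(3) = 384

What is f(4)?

Consecutive ratio: 24/6 = 4, and 96/24 = 4, so r = 4.
Then A·4^0 = 6 gives A = 6, and f(n) = 6·4^n.
f(4) = 6·4^4 = 1536.

1536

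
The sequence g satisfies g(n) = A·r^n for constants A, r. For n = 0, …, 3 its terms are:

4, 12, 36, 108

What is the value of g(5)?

Consecutive ratio: 12/4 = 3, and 36/12 = 3, so r = 3.
Then A·3^0 = 4 gives A = 4, and g(n) = 4·3^n.
g(5) = 4·3^5 = 972.

972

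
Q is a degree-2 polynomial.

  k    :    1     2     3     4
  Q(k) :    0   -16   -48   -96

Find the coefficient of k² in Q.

-8

Write Q(k) = ak² + bk + c; the 4 given values yield a linear system in the 3 coefficients.
Solving, Q(k) = -8k² + 8k.
The coefficient of k² is -8.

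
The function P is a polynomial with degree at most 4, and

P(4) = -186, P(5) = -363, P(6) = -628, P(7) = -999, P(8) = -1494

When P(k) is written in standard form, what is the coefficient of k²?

First differences: -177, -265, -371, -495. Second differences: -88, -106, -124. Third differences: -18, -18.
Level-3 differences are constant, so P has degree 3.
Fitting a degree-3 polynomial gives P(k) = -3k³ + k² - 3k + 2.
The coefficient of k² is 1.

1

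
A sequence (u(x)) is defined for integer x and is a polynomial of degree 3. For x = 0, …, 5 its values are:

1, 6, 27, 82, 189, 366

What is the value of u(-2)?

-33

Write u(x) = ax³ + bx² + cx + d; the 6 given values yield a linear system in the 4 coefficients.
Solving, u(x) = 3x³ - x² + 3x + 1.
Then u(-2) = -33.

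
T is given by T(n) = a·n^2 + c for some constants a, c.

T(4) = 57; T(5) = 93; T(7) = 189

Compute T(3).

From T(4) = 57 and T(5) = 93: 16a + c = 57 and 25a + c = 93.
Subtracting: 9a = 36, so a = 4; then c = 57 − 4·16 = -7.
So T(n) = 4n² − 7, and T(3) = 29.

29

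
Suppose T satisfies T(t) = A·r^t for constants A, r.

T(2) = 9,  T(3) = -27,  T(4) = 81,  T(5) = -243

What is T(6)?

729

Consecutive ratio: -27/9 = -3, and 81/(-27) = -3, so r = -3.
Then A·(-3)^2 = 9 gives A = 1, and T(t) = 1·(-3)^t.
T(6) = 1·(-3)^6 = 729.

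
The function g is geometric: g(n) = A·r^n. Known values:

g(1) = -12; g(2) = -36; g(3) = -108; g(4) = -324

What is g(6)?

Consecutive ratio: -36/(-12) = 3, and -108/(-36) = 3, so r = 3.
Then A·3^1 = -12 gives A = -4, and g(n) = -4·3^n.
g(6) = -4·3^6 = -2916.

-2916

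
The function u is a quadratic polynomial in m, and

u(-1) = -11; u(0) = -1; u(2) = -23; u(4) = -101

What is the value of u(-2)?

Write u(m) = am² + bm + c; the 4 given values yield a linear system in the 3 coefficients.
Solving, u(m) = -7m² + 3m - 1.
Then u(-2) = -35.

-35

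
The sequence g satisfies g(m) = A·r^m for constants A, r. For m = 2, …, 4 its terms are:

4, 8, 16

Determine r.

2

Consecutive ratio: 8/4 = 2, and 16/8 = 2, so r = 2.
Then A·2^2 = 4 gives A = 1, and g(m) = 1·2^m.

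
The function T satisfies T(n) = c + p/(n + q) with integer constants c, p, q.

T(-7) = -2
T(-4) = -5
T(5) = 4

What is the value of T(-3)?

-8

(T(n) − c)(n + q) = p for each data point; the three points give a linear system in c and q, then p follows.
Solving: c = 1, q = 1, p = 18, so T(n) = 1 + 18/(n + 1).
Then T(-3) = 1 + 18/(-2) = -8.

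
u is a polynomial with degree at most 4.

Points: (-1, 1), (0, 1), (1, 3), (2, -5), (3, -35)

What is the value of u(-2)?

First differences: 0, 2, -8, -30. Second differences: 2, -10, -22. Third differences: -12, -12.
Level-3 differences are constant, so u has degree 3.
Fitting a degree-3 polynomial gives u(x) = -2x³ + x² + 3x + 1.
Then u(-2) = 15.

15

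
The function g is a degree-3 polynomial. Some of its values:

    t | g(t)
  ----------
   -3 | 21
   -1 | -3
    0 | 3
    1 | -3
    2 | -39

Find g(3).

Write g(t) = at³ + bt² + ct + d; the 5 given values yield a linear system in the 4 coefficients.
Solving, g(t) = -3t³ - 6t² + 3t + 3.
Then g(3) = -123.

-123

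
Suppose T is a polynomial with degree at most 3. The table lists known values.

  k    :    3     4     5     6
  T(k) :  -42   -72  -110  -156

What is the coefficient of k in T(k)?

-2

Write T(k) = ak³ + bk² + ck + d; the 4 given values yield a linear system in the 4 coefficients.
Solving, the leading coefficient vanishes, and T(k) = -4k² - 2k.
The coefficient of k is -2.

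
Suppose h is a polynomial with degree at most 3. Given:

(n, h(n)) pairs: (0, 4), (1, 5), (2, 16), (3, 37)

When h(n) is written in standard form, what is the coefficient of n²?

5

First differences: 1, 11, 21. Second differences: 10, 10.
Level-2 differences are constant, so h has degree 2.
Fitting a degree-2 polynomial gives h(n) = 5n² - 4n + 4.
The coefficient of n² is 5.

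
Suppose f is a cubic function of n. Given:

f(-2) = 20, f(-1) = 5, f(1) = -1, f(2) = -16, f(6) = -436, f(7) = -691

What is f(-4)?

Write f(n) = an³ + bn² + cn + d; the 6 given values yield a linear system in the 4 coefficients.
Solving, f(n) = -2n³ - n + 2.
Then f(-4) = 134.

134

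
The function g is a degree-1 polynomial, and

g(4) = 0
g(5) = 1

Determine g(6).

Write g(k) = ak + b; the 2 given values yield a linear system in the 2 coefficients.
Solving, g(k) = k - 4.
Then g(6) = 2.

2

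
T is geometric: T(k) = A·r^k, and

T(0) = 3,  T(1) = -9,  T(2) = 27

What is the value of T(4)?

243

Consecutive ratio: -9/3 = -3, and 27/(-9) = -3, so r = -3.
Then A·(-3)^0 = 3 gives A = 3, and T(k) = 3·(-3)^k.
T(4) = 3·(-3)^4 = 243.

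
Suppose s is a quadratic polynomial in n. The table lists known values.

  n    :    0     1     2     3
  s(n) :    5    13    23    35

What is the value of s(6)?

First differences: 8, 10, 12. Second differences: 2, 2.
Level-2 differences are constant, so s has degree 2.
Fitting a degree-2 polynomial gives s(n) = n² + 7n + 5.
Then s(6) = 83.

83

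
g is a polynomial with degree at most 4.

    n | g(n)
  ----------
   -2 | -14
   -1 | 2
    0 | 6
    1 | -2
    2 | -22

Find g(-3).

-42

Write g(n) = an^4 + bn³ + cn² + dn + e; the 5 given values yield a linear system in the 5 coefficients.
Solving, the top 2 coefficients vanish, and g(n) = -6n² - 2n + 6.
Then g(-3) = -42.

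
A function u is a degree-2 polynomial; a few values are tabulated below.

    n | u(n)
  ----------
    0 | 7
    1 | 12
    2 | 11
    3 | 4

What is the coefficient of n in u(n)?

8

First differences: 5, -1, -7. Second differences: -6, -6.
Level-2 differences are constant, so u has degree 2.
Fitting a degree-2 polynomial gives u(n) = -3n² + 8n + 7.
The coefficient of n is 8.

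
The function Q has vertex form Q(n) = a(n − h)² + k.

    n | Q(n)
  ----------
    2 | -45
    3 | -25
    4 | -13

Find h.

5

First differences 20, 12; second difference -8 = 2a, so a = -4.
Expanding, the n-coefficient is −2ah = 8h; matching it to the data gives h = 5, and then k = -9.
So Q(n) = -4(n − 5)² − 9.
Hence h = 5.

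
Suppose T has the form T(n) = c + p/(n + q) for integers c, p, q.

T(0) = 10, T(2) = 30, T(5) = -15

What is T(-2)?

6

(T(n) − c)(n + q) = p for each data point; the three points give a linear system in c and q, then p follows.
Solving: c = 0, q = -3, p = -30, so T(n) = -30/(n − 3).
Then T(-2) = 0 − 30/(-5) = 6.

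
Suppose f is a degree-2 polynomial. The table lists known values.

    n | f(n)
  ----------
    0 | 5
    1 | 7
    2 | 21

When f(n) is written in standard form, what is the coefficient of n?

Write f(n) = an² + bn + c; the 3 given values yield a linear system in the 3 coefficients.
Solving, f(n) = 6n² - 4n + 5.
The coefficient of n is -4.

-4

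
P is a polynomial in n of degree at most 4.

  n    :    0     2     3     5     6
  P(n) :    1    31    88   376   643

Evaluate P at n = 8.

Write P(n) = an^4 + bn³ + cn² + dn + e; the 5 given values yield a linear system in the 5 coefficients.
Solving, the leading coefficient vanishes, and P(n) = 3n³ - n² + 5n + 1.
Then P(8) = 1513.

1513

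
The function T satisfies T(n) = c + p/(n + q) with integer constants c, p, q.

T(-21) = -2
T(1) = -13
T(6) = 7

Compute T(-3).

(T(n) − c)(n + q) = p for each data point; the three points give a linear system in c and q, then p follows.
Solving: c = -1, q = -3, p = 24, so T(n) = -1 + 24/(n − 3).
Then T(-3) = -1 + 24/(-6) = -5.

-5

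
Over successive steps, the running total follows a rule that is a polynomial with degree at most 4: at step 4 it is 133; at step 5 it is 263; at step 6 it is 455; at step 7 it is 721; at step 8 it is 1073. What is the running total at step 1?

Write the value at x as f(x).
First differences: 130, 192, 266, 352. Second differences: 62, 74, 86. Third differences: 12, 12.
Level-3 differences are constant, so f has degree 3.
Fitting a degree-3 polynomial gives f(x) = 2x³ + x² - x - 7.
Then f(1) = -5.

-5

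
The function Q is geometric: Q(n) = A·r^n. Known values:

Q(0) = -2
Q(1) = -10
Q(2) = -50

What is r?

5

Consecutive ratio: -10/(-2) = 5, and -50/(-10) = 5, so r = 5.
Then A·5^0 = -2 gives A = -2, and Q(n) = -2·5^n.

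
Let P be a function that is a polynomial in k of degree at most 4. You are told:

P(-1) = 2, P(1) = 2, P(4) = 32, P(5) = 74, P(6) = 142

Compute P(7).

242

Write P(k) = ak^4 + bk³ + ck² + dk + e; the 5 given values yield a linear system in the 5 coefficients.
Solving, the leading coefficient vanishes, and P(k) = k³ - 2k² - k + 4.
Then P(7) = 242.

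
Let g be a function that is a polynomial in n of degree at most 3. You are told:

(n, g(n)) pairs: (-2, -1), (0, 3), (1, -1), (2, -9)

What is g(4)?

Write g(n) = an³ + bn² + cn + d; the 4 given values yield a linear system in the 4 coefficients.
Solving, the leading coefficient vanishes, and g(n) = -2n² - 2n + 3.
Then g(4) = -37.

-37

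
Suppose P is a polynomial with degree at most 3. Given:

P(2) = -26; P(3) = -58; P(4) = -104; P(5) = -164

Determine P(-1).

-14

First differences: -32, -46, -60. Second differences: -14, -14.
Level-2 differences are constant, so P has degree 2.
Fitting a degree-2 polynomial gives P(t) = -7t² + 3t - 4.
Then P(-1) = -14.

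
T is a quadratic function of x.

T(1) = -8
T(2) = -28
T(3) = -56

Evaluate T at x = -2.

Write T(x) = ax² + bx + c; the 3 given values yield a linear system in the 3 coefficients.
Solving, T(x) = -4x² - 8x + 4.
Then T(-2) = 4.

4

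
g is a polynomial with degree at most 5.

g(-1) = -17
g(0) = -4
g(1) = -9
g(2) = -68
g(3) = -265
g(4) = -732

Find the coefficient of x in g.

Write g(x) = ax^5 + bx^4 + cx³ + dx² + ex + p; the 6 given values yield a linear system in the 6 coefficients.
Solving, the leading coefficient vanishes, and g(x) = -2x^4 - 2x³ - 7x² + 6x - 4.
The coefficient of x is 6.

6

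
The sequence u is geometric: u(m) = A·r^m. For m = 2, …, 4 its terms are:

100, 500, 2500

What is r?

Consecutive ratio: 500/100 = 5, and 2500/500 = 5, so r = 5.
Then A·5^2 = 100 gives A = 4, and u(m) = 4·5^m.

5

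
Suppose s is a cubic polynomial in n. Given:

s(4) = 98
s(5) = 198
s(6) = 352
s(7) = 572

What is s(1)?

Write s(n) = an³ + bn² + cn + d; the 4 given values yield a linear system in the 4 coefficients.
Solving, s(n) = 2n³ - 3n² + 5n - 2.
Then s(1) = 2.

2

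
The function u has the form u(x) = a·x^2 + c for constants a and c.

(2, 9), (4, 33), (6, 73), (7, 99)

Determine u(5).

51

From u(2) = 9 and u(4) = 33: 4a + c = 9 and 16a + c = 33.
Subtracting: 12a = 24, so a = 2; then c = 9 − 2·4 = 1.
So u(x) = 2x² + 1, and u(5) = 51.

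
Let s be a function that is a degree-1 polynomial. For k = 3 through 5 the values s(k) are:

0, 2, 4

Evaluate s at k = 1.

First differences: 2, 2.
Level-1 differences are constant, so s has degree 1.
Fitting a degree-1 polynomial gives s(k) = 2k - 6.
Then s(1) = -4.

-4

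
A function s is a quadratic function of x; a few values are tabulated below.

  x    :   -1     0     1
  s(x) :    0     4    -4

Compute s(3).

Write s(x) = ax² + bx + c; the 3 given values yield a linear system in the 3 coefficients.
Solving, s(x) = -6x² - 2x + 4.
Then s(3) = -56.

-56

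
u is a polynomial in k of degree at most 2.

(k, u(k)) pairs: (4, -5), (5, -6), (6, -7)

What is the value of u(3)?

-4

First differences: -1, -1.
Level-1 differences are constant, so u has degree 1.
Fitting a degree-1 polynomial gives u(k) = -k - 1.
Then u(3) = -4.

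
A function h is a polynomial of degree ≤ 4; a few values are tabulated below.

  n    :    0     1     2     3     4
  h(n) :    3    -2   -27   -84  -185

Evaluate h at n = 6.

First differences: -5, -25, -57, -101. Second differences: -20, -32, -44. Third differences: -12, -12.
Level-3 differences are constant, so h has degree 3.
Fitting a degree-3 polynomial gives h(n) = -2n³ - 4n² + n + 3.
Then h(6) = -567.

-567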